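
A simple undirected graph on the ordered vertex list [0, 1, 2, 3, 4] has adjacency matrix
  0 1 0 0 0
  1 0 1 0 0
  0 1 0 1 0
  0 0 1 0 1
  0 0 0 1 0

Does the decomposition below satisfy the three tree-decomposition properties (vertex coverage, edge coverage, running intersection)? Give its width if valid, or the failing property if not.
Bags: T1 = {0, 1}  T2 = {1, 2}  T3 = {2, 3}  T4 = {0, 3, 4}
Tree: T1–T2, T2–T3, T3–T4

A tree decomposition must satisfy three properties: every vertex lies in some bag; for every edge, both endpoints lie together in some bag; and for every vertex, the bags containing it form a connected subtree. Here bags containing vertex 0 are not connected in the tree, so the decomposition is invalid.

No — bags containing vertex 0 are not connected in the tree.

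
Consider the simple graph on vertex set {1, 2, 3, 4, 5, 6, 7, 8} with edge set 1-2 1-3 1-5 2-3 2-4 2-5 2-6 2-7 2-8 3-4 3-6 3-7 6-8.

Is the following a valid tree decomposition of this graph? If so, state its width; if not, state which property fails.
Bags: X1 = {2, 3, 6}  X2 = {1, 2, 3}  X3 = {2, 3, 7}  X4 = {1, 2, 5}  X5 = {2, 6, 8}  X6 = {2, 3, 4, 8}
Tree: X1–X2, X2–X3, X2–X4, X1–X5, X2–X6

No — bags containing vertex 8 are not connected in the tree.

A tree decomposition must satisfy three properties: every vertex lies in some bag; for every edge, both endpoints lie together in some bag; and for every vertex, the bags containing it form a connected subtree. Here bags containing vertex 8 are not connected in the tree, so the decomposition is invalid.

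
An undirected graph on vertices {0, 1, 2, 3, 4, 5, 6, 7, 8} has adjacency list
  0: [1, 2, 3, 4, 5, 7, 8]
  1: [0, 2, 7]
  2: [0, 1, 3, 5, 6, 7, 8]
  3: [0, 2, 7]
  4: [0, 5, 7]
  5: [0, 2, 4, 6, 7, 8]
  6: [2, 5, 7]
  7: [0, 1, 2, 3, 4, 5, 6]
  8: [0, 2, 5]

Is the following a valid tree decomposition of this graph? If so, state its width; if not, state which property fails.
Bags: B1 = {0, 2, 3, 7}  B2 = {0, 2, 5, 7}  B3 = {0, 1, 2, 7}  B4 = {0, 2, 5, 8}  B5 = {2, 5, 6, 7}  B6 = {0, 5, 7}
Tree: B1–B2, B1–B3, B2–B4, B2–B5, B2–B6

A tree decomposition must satisfy three properties: every vertex lies in some bag; for every edge, both endpoints lie together in some bag; and for every vertex, the bags containing it form a connected subtree. Here vertex 4 appears in no bag, so the decomposition is invalid.

No — vertex 4 appears in no bag.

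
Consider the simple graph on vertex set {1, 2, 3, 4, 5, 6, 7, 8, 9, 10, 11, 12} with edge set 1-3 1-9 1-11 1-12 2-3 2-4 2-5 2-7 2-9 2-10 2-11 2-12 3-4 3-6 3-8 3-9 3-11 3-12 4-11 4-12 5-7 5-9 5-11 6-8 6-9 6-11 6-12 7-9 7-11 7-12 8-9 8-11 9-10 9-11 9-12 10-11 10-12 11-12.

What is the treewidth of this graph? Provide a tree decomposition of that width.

The largest bag has 5 vertices, giving width 4; this decomposition certifies tw(G) ≤ 4. For the lower bound, the 5 vertices {3, 6, 8, 9, 11} are pairwise adjacent, and any tree decomposition puts a clique entirely inside one bag — forcing width ≥ 4. Therefore the treewidth is 4.

Treewidth 4.
One such decomposition:
Bags: B1 = {1, 3, 9, 11, 12}  B2 = {2, 3, 9, 11, 12}  B3 = {3, 6, 9, 11, 12}  B4 = {2, 7, 9, 11, 12}  B5 = {2, 9, 10, 11, 12}  B6 = {3, 6, 8, 9, 11}  B7 = {2, 3, 4, 11, 12}  B8 = {2, 5, 7, 9, 11}
Tree: B1–B2, B1–B3, B2–B4, B4–B5, B3–B6, B2–B7, B4–B8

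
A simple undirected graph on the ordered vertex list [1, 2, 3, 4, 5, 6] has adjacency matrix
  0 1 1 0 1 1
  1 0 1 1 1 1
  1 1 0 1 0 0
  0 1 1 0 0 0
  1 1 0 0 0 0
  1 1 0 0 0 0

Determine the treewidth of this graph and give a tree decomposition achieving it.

The largest bag has 3 vertices, giving width 2; this decomposition certifies tw(G) ≤ 2. Conversely, {1, 2, 3} is a clique of size 3, and the vertices of any clique must share a bag in every tree decomposition; so some bag has ≥ 3 vertices and tw(G) ≥ 2. Combining the bounds, tw(G) = 2.

Treewidth 2.
One optimal decomposition is:
Bags: B1 = {1, 2, 3}  B2 = {2, 3, 4}  B3 = {1, 2, 5}  B4 = {1, 2, 6}
Tree: B1–B2, B1–B3, B3–B4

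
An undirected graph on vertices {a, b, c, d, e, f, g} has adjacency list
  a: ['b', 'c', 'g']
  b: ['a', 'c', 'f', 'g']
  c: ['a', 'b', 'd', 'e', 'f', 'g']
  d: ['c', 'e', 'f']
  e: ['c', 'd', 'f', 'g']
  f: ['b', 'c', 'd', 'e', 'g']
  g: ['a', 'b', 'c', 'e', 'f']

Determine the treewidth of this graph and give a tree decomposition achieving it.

The largest bag has 4 vertices, giving width 3; this decomposition certifies tw(G) ≤ 3. Conversely, {a, b, c, g} is a clique of size 4, and the vertices of any clique must share a bag in every tree decomposition; so some bag has ≥ 4 vertices and tw(G) ≥ 3. Hence tw(G) = 3 exactly.

Treewidth 3.
Bags: B1 = {c, e, f, g}  B2 = {b, c, f, g}  B3 = {c, d, e, f}  B4 = {a, b, c, g}
Tree: B1–B2, B1–B3, B2–B4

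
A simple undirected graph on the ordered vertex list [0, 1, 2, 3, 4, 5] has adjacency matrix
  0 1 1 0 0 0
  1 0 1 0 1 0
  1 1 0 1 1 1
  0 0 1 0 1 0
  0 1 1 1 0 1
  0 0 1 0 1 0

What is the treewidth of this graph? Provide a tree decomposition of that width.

Each bag holds 3 vertices, so the decomposition has width 2, which upper-bounds the treewidth. For the lower bound, the 3 vertices {0, 1, 2} are pairwise adjacent, and any tree decomposition puts a clique entirely inside one bag — forcing width ≥ 2. Therefore the treewidth is 2.

Treewidth 2.
Bags: B1 = {1, 2, 4}  B2 = {2, 4, 5}  B3 = {0, 1, 2}  B4 = {2, 3, 4}
Tree: B1–B2, B1–B3, B2–B4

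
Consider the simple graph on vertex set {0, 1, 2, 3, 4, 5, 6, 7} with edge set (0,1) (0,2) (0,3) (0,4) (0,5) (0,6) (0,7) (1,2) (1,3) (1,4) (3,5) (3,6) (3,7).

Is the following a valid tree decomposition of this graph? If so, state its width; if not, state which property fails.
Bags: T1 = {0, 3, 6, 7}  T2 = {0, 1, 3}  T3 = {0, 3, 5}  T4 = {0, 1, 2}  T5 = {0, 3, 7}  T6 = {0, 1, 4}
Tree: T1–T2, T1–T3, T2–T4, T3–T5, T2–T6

No — bags containing vertex 7 are not connected in the tree.

A tree decomposition must satisfy three properties: every vertex lies in some bag; for every edge, both endpoints lie together in some bag; and for every vertex, the bags containing it form a connected subtree. Here bags containing vertex 7 are not connected in the tree, so the decomposition is invalid.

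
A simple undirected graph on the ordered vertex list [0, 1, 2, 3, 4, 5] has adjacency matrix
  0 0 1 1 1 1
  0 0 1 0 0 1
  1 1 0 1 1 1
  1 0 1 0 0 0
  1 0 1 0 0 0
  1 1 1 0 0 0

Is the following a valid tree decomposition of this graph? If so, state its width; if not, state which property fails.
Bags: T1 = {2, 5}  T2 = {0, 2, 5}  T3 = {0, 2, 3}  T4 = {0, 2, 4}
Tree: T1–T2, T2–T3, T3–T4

No — vertex 1 appears in no bag.

A tree decomposition must satisfy three properties: every vertex lies in some bag; for every edge, both endpoints lie together in some bag; and for every vertex, the bags containing it form a connected subtree. Here vertex 1 appears in no bag, so the decomposition is invalid.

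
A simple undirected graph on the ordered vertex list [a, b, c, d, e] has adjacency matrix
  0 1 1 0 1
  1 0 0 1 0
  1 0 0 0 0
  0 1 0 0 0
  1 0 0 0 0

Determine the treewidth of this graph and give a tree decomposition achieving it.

Each bag holds 2 vertices, so the decomposition has width 1, which upper-bounds the treewidth. Any graph with an edge has treewidth ≥ 1, and G has the edge b–a. Therefore the treewidth is 1.

Treewidth 1.
One such decomposition:
Bags: B1 = {a, b}  B2 = {a, e}  B3 = {a, c}  B4 = {b, d}
Tree: B1–B2, B1–B3, B1–B4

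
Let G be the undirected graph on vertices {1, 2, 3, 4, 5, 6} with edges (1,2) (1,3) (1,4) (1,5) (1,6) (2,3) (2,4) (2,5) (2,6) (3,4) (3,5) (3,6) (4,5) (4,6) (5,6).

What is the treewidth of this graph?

A width-5 tree decomposition is:
Bags: B1 = {1, 2, 3, 4, 5, 6}
Tree: (single bag)
A single bag containing all 6 vertices is trivially a valid decomposition of width 5. On the other hand G contains the 6-clique {1, 2, 3, 4, 5, 6}. A clique must lie in a single bag of any decomposition, so no decomposition can have width below 5. The upper and lower bounds meet at 5, so that is the treewidth.

5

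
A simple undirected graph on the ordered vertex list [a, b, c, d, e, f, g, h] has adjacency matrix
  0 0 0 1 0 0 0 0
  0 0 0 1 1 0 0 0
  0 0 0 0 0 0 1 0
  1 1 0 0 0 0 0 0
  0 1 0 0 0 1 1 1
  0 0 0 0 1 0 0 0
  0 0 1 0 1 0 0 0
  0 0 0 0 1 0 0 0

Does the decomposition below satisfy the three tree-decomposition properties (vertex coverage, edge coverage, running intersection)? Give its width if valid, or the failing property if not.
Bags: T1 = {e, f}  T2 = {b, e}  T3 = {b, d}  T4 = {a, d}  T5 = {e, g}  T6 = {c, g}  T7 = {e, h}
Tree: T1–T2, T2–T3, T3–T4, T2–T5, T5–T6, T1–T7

Yes; width 1.

Every vertex of G appears in some bag (union = {a, b, c, d, e, f, g, h}); every edge is covered by a bag; and for each vertex v the set of bags containing v is connected in the bag tree. The decomposition is therefore valid. The largest bag has 2 vertices, so the width is 1.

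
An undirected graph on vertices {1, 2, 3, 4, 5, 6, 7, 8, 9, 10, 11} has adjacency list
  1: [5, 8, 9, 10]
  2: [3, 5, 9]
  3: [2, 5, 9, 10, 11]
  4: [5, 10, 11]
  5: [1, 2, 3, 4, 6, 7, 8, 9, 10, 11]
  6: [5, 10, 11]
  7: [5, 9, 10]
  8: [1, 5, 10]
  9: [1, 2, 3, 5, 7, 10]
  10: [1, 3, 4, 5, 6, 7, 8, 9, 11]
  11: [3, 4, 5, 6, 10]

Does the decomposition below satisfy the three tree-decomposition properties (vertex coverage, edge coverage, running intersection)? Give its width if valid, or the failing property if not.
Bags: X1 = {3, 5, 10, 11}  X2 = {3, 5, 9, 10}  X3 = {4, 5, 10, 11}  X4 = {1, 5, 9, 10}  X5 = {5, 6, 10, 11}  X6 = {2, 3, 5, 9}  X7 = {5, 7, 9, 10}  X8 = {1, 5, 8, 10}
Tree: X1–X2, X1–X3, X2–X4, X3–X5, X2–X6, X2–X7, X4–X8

Vertex coverage: the bags together contain {1, 2, 3, 4, 5, 6, 7, 8, 9, 10, 11}, the full vertex set. Edge coverage: each edge of G has both endpoints in at least one bag. Running intersection: for every vertex, the bags containing it form a connected subtree. All three properties hold, so this is a valid tree decomposition of width max|bag| − 1 = 3, and hence tw(G) ≤ 3.

Yes; width 3.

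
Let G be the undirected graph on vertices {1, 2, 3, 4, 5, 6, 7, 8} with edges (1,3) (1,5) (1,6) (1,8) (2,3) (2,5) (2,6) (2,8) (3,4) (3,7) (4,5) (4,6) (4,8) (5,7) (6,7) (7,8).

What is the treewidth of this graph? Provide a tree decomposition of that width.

Each bag holds 5 vertices, so the decomposition has width 4, which upper-bounds the treewidth. For the lower bound: the 5 vertex sets {7,8}, {2,5}, {3,4}, {1}, {6} are disjoint, each induces a connected subgraph, and every pair is joined by at least one edge of G. Contracting each set to a single vertex therefore yields K_{5} as a minor, and since treewidth is minor-monotone, tw(G) ≥ tw(K_{5}) = 4. The upper and lower bounds meet at 4, so that is the treewidth.

Treewidth 4.
Bags: B1 = {1, 2, 4, 7, 8}  B2 = {1, 2, 4, 5, 7}  B3 = {1, 2, 3, 4, 7}  B4 = {1, 2, 4, 6, 7}
Tree: B1–B2, B2–B3, B3–B4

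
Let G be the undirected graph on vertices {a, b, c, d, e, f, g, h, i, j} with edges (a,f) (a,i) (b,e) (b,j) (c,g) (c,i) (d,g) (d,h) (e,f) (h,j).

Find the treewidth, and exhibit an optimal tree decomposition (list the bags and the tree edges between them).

Treewidth 2.
Bags: B1 = {b, h, j}  B2 = {b, e, h}  B3 = {e, f, h}  B4 = {a, f, h}  B5 = {a, h, i}  B6 = {c, h, i}  B7 = {c, g, h}  B8 = {d, g, h}
Tree: B1–B2, B2–B3, B3–B4, B4–B5, B5–B6, B6–B7, B7–B8

Each bag holds 3 vertices, so the decomposition has width 2, which upper-bounds the treewidth. The edges h–j–b–e–f–a–i–c–g–d–h form a cycle, so G is not a tree and its treewidth is at least 2. The upper and lower bounds meet at 2, so that is the treewidth.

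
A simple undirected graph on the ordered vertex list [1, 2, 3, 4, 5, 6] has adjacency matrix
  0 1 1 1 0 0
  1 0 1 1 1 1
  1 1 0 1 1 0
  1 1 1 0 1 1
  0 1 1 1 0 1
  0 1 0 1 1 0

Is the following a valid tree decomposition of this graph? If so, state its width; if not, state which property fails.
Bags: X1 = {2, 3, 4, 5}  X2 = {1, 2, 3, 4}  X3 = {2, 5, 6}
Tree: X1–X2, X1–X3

No — edge (4,6) lies in no bag.

A tree decomposition must satisfy three properties: every vertex lies in some bag; for every edge, both endpoints lie together in some bag; and for every vertex, the bags containing it form a connected subtree. Here edge (4,6) lies in no bag, so the decomposition is invalid.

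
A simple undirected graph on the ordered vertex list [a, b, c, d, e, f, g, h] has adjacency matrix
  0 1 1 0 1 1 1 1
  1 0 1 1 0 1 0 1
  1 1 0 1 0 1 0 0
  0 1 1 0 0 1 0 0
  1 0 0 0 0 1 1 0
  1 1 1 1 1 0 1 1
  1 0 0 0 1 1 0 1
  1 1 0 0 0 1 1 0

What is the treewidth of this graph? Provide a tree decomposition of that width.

Each bag holds 4 vertices, so the decomposition has width 3, which upper-bounds the treewidth. For the lower bound, the 4 vertices {b, c, d, f} are pairwise adjacent, and any tree decomposition puts a clique entirely inside one bag — forcing width ≥ 3. Therefore the treewidth is 3.

Treewidth 3.
Bags: B1 = {a, b, f, h}  B2 = {a, b, c, f}  B3 = {a, f, g, h}  B4 = {b, c, d, f}  B5 = {a, e, f, g}
Tree: B1–B2, B1–B3, B2–B4, B3–B5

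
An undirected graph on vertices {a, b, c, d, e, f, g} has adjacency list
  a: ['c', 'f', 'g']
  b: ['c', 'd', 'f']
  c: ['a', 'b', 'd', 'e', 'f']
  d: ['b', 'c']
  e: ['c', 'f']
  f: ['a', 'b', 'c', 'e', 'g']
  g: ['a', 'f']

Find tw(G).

2

A width-2 tree decomposition is:
Bags: B1 = {b, c, f}  B2 = {c, e, f}  B3 = {b, c, d}  B4 = {a, c, f}  B5 = {a, f, g}
Tree: B1–B2, B1–B3, B2–B4, B4–B5
Each bag holds 3 vertices, so the decomposition has width 2, which upper-bounds the treewidth. For the lower bound, the 3 vertices {a, f, g} are pairwise adjacent, and any tree decomposition puts a clique entirely inside one bag — forcing width ≥ 2. The upper and lower bounds meet at 2, so that is the treewidth.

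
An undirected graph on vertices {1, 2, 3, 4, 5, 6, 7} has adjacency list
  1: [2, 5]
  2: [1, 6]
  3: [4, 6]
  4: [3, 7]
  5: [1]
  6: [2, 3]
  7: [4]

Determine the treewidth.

1

A width-1 tree decomposition is:
Bags: B1 = {1, 5}  B2 = {1, 2}  B3 = {2, 6}  B4 = {3, 6}  B5 = {3, 4}  B6 = {4, 7}
Tree: B1–B2, B2–B3, B3–B4, B4–B5, B5–B6
Each bag holds 2 vertices, so the decomposition has width 1, which upper-bounds the treewidth. Since G has at least one edge (e.g. 5–1), it is not an edgeless graph, so tw(G) ≥ 1. Combining the bounds, tw(G) = 1.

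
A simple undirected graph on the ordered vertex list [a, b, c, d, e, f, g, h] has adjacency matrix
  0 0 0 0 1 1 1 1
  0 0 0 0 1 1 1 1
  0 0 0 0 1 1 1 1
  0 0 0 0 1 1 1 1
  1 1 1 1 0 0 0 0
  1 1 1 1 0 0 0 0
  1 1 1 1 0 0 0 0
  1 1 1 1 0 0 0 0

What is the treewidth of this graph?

4

A width-4 tree decomposition is:
Bags: B1 = {a, e, f, g, h}  B2 = {d, e, f, g, h}  B3 = {c, e, f, g, h}  B4 = {b, e, f, g, h}
Tree: B1–B2, B2–B3, B3–B4
The largest bag has 5 vertices, giving width 4; this decomposition certifies tw(G) ≤ 4. For the lower bound: the 5 vertex sets {a,e}, {d,f}, {c,g}, {h}, {b} are disjoint, each induces a connected subgraph, and every pair is joined by at least one edge of G. Contracting each set to a single vertex therefore yields K_{5} as a minor, and since treewidth is minor-monotone, tw(G) ≥ tw(K_{5}) = 4. Therefore the treewidth is 4.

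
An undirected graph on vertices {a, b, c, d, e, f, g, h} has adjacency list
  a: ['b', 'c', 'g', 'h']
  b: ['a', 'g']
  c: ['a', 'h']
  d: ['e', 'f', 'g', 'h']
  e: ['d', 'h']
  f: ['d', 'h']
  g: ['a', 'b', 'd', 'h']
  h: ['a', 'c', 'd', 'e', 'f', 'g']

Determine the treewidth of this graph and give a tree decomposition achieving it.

Every bag has size at most 3, so the width is 3 − 1 = 2 and tw(G) ≤ 2. Conversely, {d, g, h} is a clique of size 3, and the vertices of any clique must share a bag in every tree decomposition; so some bag has ≥ 3 vertices and tw(G) ≥ 2. Therefore the treewidth is 2.

Treewidth 2.
One such decomposition:
Bags: B1 = {a, g, h}  B2 = {a, c, h}  B3 = {d, g, h}  B4 = {a, b, g}  B5 = {d, e, h}  B6 = {d, f, h}
Tree: B1–B2, B1–B3, B1–B4, B3–B5, B3–B6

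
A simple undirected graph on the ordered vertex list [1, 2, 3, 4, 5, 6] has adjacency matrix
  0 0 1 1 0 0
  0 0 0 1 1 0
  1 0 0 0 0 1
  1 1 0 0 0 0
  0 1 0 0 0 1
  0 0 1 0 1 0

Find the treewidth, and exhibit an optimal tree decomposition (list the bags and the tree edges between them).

Treewidth 2.
One such decomposition:
Bags: B1 = {2, 4, 5}  B2 = {1, 4, 5}  B3 = {1, 3, 5}  B4 = {3, 5, 6}
Tree: B1–B2, B2–B3, B3–B4

The largest bag has 3 vertices, giving width 2; this decomposition certifies tw(G) ≤ 2. The edges 5–2–4–1–3–6–5 form a cycle, so G is not a tree and its treewidth is at least 2. Combining the bounds, tw(G) = 2.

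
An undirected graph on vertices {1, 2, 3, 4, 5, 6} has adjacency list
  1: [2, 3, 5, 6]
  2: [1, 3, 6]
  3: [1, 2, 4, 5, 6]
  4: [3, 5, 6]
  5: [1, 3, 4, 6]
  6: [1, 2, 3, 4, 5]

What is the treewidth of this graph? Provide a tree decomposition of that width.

Each bag holds 4 vertices, so the decomposition has width 3, which upper-bounds the treewidth. Conversely, {1, 2, 3, 6} is a clique of size 4, and the vertices of any clique must share a bag in every tree decomposition; so some bag has ≥ 4 vertices and tw(G) ≥ 3. Therefore the treewidth is 3.

Treewidth 3.
Bags: B1 = {1, 2, 3, 6}  B2 = {1, 3, 5, 6}  B3 = {3, 4, 5, 6}
Tree: B1–B2, B2–B3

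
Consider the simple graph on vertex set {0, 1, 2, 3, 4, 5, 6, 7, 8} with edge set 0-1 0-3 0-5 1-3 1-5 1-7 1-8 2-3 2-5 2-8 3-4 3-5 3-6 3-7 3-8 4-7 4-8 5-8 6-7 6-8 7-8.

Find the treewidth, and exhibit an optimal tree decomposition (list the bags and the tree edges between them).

Treewidth 3.
One such decomposition:
Bags: B1 = {1, 3, 7, 8}  B2 = {3, 4, 7, 8}  B3 = {1, 3, 5, 8}  B4 = {3, 6, 7, 8}  B5 = {0, 1, 3, 5}  B6 = {2, 3, 5, 8}
Tree: B1–B2, B1–B3, B1–B4, B3–B5, B3–B6

Each bag holds 4 vertices, so the decomposition has width 3, which upper-bounds the treewidth. Conversely, {0, 1, 3, 5} is a clique of size 4, and the vertices of any clique must share a bag in every tree decomposition; so some bag has ≥ 4 vertices and tw(G) ≥ 3. Therefore the treewidth is 3.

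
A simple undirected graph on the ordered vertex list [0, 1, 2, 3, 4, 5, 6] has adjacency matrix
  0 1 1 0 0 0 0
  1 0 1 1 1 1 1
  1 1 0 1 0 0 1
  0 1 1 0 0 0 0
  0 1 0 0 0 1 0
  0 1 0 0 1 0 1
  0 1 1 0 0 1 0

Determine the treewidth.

2

A width-2 tree decomposition is:
Bags: B1 = {1, 2, 6}  B2 = {0, 1, 2}  B3 = {1, 5, 6}  B4 = {1, 2, 3}  B5 = {1, 4, 5}
Tree: B1–B2, B1–B3, B1–B4, B3–B5
The largest bag has 3 vertices, giving width 2; this decomposition certifies tw(G) ≤ 2. On the other hand G contains the 3-clique {0, 1, 2}. A clique must lie in a single bag of any decomposition, so no decomposition can have width below 2. Combining the bounds, tw(G) = 2.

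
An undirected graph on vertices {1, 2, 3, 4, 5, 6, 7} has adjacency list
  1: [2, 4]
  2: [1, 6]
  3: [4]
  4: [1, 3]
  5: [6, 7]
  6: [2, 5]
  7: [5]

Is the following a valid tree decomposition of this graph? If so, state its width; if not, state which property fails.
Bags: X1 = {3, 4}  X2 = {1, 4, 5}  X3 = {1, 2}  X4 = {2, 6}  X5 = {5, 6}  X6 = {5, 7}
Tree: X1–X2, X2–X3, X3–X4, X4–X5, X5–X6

A tree decomposition must satisfy three properties: every vertex lies in some bag; for every edge, both endpoints lie together in some bag; and for every vertex, the bags containing it form a connected subtree. Here bags containing vertex 5 are not connected in the tree, so the decomposition is invalid.

No — bags containing vertex 5 are not connected in the tree.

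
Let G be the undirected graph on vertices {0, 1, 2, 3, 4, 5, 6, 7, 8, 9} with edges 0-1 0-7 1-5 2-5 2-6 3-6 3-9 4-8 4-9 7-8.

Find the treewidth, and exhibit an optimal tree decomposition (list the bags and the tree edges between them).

Treewidth 2.
Bags: B1 = {1, 2, 5}  B2 = {1, 2, 6}  B3 = {1, 3, 6}  B4 = {1, 3, 9}  B5 = {1, 4, 9}  B6 = {1, 4, 8}  B7 = {1, 7, 8}  B8 = {0, 1, 7}
Tree: B1–B2, B2–B3, B3–B4, B4–B5, B5–B6, B6–B7, B7–B8

Each bag holds 3 vertices, so the decomposition has width 2, which upper-bounds the treewidth. Since 1–5–2–6–3–9–4–8–7–0–1 is a cycle in G, G is not acyclic. Forests are exactly the graphs of treewidth ≤ 1, so tw(G) ≥ 2. Therefore the treewidth is 2.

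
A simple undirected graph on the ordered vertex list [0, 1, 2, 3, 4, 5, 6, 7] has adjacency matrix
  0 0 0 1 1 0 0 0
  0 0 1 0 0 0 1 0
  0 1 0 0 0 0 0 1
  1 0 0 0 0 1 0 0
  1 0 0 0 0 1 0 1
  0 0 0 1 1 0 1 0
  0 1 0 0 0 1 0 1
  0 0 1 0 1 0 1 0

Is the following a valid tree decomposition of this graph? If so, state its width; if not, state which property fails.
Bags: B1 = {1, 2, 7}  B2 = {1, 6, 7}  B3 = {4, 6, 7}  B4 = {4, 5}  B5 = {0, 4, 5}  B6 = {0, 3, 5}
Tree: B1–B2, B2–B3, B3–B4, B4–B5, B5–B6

No — edge (6,5) lies in no bag.

A tree decomposition must satisfy three properties: every vertex lies in some bag; for every edge, both endpoints lie together in some bag; and for every vertex, the bags containing it form a connected subtree. Here edge (6,5) lies in no bag, so the decomposition is invalid.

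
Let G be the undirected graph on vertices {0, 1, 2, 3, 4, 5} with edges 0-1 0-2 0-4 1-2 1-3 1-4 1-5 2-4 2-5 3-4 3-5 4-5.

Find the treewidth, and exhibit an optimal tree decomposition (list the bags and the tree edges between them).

Treewidth 3.
Bags: B1 = {0, 1, 2, 4}  B2 = {1, 2, 4, 5}  B3 = {1, 3, 4, 5}
Tree: B1–B2, B2–B3

Every bag has size at most 4, so the width is 4 − 1 = 3 and tw(G) ≤ 3. On the other hand G contains the 4-clique {0, 1, 2, 4}. A clique must lie in a single bag of any decomposition, so no decomposition can have width below 3. Therefore the treewidth is 3.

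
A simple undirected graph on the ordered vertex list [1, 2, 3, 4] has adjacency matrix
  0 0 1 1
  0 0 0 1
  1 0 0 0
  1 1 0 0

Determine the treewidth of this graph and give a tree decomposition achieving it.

The largest bag has 2 vertices, giving width 1; this decomposition certifies tw(G) ≤ 1. G has an edge, so its treewidth is at least 1. Combining the bounds, tw(G) = 1.

Treewidth 1.
One optimal decomposition is:
Bags: B1 = {1, 3}  B2 = {1, 4}  B3 = {2, 4}
Tree: B1–B2, B2–B3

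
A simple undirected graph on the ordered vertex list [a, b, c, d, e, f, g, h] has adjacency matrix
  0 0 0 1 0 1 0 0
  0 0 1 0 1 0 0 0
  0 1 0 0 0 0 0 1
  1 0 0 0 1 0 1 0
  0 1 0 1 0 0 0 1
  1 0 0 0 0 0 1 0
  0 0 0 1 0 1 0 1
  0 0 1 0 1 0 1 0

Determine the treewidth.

A width-2 tree decomposition is:
Bags: B1 = {a, d, f}  B2 = {d, f, g}  B3 = {d, e, g}  B4 = {e, g, h}  B5 = {b, e, h}  B6 = {b, c, h}
Tree: B1–B2, B2–B3, B3–B4, B4–B5, B5–B6
Each bag holds 3 vertices, so the decomposition has width 2, which upper-bounds the treewidth. Since a–f–g–d–a is a cycle in G, G is not acyclic. Forests are exactly the graphs of treewidth ≤ 1, so tw(G) ≥ 2. Therefore the treewidth is 2.

2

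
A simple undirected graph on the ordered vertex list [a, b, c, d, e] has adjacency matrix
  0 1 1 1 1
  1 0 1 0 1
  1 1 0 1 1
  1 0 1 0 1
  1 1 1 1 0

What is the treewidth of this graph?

3

A width-3 tree decomposition is:
Bags: B1 = {a, c, d, e}  B2 = {a, b, c, e}
Tree: B1–B2
Every bag has size at most 4, so the width is 4 − 1 = 3 and tw(G) ≤ 3. For the lower bound, the 4 vertices {a, c, d, e} are pairwise adjacent, and any tree decomposition puts a clique entirely inside one bag — forcing width ≥ 3. Combining the bounds, tw(G) = 3.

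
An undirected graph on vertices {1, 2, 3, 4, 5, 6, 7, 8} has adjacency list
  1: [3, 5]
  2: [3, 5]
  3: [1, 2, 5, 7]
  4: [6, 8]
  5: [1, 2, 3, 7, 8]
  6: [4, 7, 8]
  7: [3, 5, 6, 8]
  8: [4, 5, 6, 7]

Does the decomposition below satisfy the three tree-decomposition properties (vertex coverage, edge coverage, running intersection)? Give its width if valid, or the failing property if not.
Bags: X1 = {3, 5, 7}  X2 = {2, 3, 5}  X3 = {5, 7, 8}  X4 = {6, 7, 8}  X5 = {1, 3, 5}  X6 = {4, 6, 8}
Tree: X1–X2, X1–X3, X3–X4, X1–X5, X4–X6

Yes; width 2.

Vertex coverage: the bags together contain {1, 2, 3, 4, 5, 6, 7, 8}, the full vertex set. Edge coverage: each edge of G has both endpoints in at least one bag. Running intersection: for every vertex, the bags containing it form a connected subtree. All three properties hold, so this is a valid tree decomposition of width max|bag| − 1 = 2, and hence tw(G) ≤ 2.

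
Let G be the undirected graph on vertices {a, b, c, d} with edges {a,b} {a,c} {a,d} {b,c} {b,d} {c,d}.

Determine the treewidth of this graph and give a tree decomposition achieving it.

A single bag containing all 4 vertices is trivially a valid decomposition of width 3. For the lower bound, the 4 vertices {a, b, c, d} are pairwise adjacent, and any tree decomposition puts a clique entirely inside one bag — forcing width ≥ 3. The upper and lower bounds meet at 3, so that is the treewidth.

Treewidth 3.
Bags: B1 = {a, b, c, d}
Tree: (single bag)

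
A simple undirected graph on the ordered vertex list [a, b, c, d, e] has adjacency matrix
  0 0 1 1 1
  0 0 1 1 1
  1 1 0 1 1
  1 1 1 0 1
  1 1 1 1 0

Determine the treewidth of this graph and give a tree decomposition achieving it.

Treewidth 3.
Bags: B1 = {a, c, d, e}  B2 = {b, c, d, e}
Tree: B1–B2

Every bag has size at most 4, so the width is 4 − 1 = 3 and tw(G) ≤ 3. On the other hand G contains the 4-clique {a, c, d, e}. A clique must lie in a single bag of any decomposition, so no decomposition can have width below 3. The upper and lower bounds meet at 3, so that is the treewidth.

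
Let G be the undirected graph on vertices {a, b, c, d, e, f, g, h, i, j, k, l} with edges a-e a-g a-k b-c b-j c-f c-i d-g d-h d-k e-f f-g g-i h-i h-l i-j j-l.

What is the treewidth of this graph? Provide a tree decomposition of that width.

Each bag holds 4 vertices, so the decomposition has width 3, which upper-bounds the treewidth. For the lower bound: the 4 vertex sets {b,j,l}, {c}, {i}, {d,f,g,h} are disjoint, each induces a connected subgraph, and every pair is joined by at least one edge of G. Contracting each set to a single vertex therefore yields K_{4} as a minor, and since treewidth is minor-monotone, tw(G) ≥ tw(K_{4}) = 3. The upper and lower bounds meet at 3, so that is the treewidth.

Treewidth 3.
One optimal decomposition is:
Bags: B1 = {b, c, j, l}  B2 = {c, i, j, l}  B3 = {c, h, i, l}  B4 = {c, f, h, i}  B5 = {f, g, h, i}  B6 = {d, f, g, h}  B7 = {d, e, f, g}  B8 = {a, d, e, g}  B9 = {a, d, e, k}
Tree: B1–B2, B2–B3, B3–B4, B4–B5, B5–B6, B6–B7, B7–B8, B8–B9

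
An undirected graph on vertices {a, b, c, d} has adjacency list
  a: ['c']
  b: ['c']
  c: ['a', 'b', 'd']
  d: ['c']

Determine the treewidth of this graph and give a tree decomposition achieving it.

Treewidth 1.
One such decomposition:
Bags: B1 = {b, c}  B2 = {c, d}  B3 = {a, c}
Tree: B1–B2, B2–B3

Every bag has size at most 2, so the width is 2 − 1 = 1 and tw(G) ≤ 1. G has an edge, so its treewidth is at least 1. Combining the bounds, tw(G) = 1.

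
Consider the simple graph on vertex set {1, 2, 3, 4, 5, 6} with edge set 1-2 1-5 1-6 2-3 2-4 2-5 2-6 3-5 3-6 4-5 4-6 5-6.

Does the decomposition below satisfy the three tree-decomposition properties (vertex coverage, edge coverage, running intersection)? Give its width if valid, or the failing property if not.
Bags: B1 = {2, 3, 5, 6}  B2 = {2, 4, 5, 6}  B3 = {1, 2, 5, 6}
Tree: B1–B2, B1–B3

Yes; width 3.

Vertex coverage: the bags together contain {1, 2, 3, 4, 5, 6}, the full vertex set. Edge coverage: each edge of G has both endpoints in at least one bag. Running intersection: for every vertex, the bags containing it form a connected subtree. All three properties hold, so this is a valid tree decomposition of width max|bag| − 1 = 3, and hence tw(G) ≤ 3.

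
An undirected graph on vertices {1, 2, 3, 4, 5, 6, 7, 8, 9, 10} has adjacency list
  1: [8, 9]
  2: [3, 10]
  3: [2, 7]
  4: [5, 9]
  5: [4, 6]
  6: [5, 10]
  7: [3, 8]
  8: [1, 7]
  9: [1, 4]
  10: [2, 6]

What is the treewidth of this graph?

2

A width-2 tree decomposition is:
Bags: B1 = {4, 5, 6}  B2 = {4, 6, 9}  B3 = {1, 6, 9}  B4 = {1, 6, 8}  B5 = {6, 7, 8}  B6 = {3, 6, 7}  B7 = {2, 3, 6}  B8 = {2, 6, 10}
Tree: B1–B2, B2–B3, B3–B4, B4–B5, B5–B6, B6–B7, B7–B8
Every bag has size at most 3, so the width is 3 − 1 = 2 and tw(G) ≤ 2. For the lower bound, G contains the cycle 6–5–4–9–1–8–7–3–2–10–6, so G is not a forest; only forests have treewidth ≤ 1, hence tw(G) ≥ 2. Therefore the treewidth is 2.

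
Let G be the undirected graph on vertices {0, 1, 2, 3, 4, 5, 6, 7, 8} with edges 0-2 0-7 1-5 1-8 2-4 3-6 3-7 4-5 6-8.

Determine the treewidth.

2

A width-2 tree decomposition is:
Bags: B1 = {3, 6, 7}  B2 = {6, 7, 8}  B3 = {1, 7, 8}  B4 = {1, 5, 7}  B5 = {4, 5, 7}  B6 = {2, 4, 7}  B7 = {0, 2, 7}
Tree: B1–B2, B2–B3, B3–B4, B4–B5, B5–B6, B6–B7
The largest bag has 3 vertices, giving width 2; this decomposition certifies tw(G) ≤ 2. For the lower bound, G contains the cycle 7–3–6–8–1–5–4–2–0–7, so G is not a forest; only forests have treewidth ≤ 1, hence tw(G) ≥ 2. Combining the bounds, tw(G) = 2.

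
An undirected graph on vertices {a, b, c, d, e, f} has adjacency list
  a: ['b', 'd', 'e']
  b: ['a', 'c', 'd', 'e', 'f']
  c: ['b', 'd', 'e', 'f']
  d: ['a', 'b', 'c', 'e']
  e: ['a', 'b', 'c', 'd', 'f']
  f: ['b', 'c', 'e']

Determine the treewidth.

3

A width-3 tree decomposition is:
Bags: B1 = {b, c, d, e}  B2 = {b, c, e, f}  B3 = {a, b, d, e}
Tree: B1–B2, B1–B3
The largest bag has 4 vertices, giving width 3; this decomposition certifies tw(G) ≤ 3. For the lower bound, the 4 vertices {b, c, d, e} are pairwise adjacent, and any tree decomposition puts a clique entirely inside one bag — forcing width ≥ 3. The upper and lower bounds meet at 3, so that is the treewidth.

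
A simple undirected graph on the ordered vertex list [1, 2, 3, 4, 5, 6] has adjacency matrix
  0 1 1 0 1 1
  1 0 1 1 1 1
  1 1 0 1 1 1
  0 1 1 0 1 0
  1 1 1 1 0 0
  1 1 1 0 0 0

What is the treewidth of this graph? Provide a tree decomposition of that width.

Treewidth 3.
One optimal decomposition is:
Bags: B1 = {2, 3, 4, 5}  B2 = {1, 2, 3, 5}  B3 = {1, 2, 3, 6}
Tree: B1–B2, B2–B3

Each bag holds 4 vertices, so the decomposition has width 3, which upper-bounds the treewidth. On the other hand G contains the 4-clique {1, 2, 3, 5}. A clique must lie in a single bag of any decomposition, so no decomposition can have width below 3. Combining the bounds, tw(G) = 3.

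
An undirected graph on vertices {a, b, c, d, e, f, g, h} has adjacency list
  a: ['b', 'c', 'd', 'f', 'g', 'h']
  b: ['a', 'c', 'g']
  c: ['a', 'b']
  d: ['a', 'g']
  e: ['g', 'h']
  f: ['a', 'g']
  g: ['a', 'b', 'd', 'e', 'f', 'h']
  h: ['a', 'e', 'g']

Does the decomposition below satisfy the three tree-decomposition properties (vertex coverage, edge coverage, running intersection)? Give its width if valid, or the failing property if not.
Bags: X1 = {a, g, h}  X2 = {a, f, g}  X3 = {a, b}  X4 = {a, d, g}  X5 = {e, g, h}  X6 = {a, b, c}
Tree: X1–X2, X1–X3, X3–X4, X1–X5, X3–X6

A tree decomposition must satisfy three properties: every vertex lies in some bag; for every edge, both endpoints lie together in some bag; and for every vertex, the bags containing it form a connected subtree. Here edge (g,b) lies in no bag, so the decomposition is invalid.

No — edge (g,b) lies in no bag.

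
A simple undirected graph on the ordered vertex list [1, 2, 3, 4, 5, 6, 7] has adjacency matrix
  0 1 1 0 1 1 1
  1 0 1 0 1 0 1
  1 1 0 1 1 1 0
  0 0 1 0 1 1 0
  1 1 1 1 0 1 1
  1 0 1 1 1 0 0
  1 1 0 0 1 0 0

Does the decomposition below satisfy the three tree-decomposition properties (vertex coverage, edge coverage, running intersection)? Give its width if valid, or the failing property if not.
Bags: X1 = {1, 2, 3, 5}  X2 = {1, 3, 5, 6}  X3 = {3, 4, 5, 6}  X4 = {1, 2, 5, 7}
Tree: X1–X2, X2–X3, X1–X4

Yes; width 3.

Vertex coverage: the bags together contain {1, 2, 3, 4, 5, 6, 7}, the full vertex set. Edge coverage: each edge of G has both endpoints in at least one bag. Running intersection: for every vertex, the bags containing it form a connected subtree. All three properties hold, so this is a valid tree decomposition of width max|bag| − 1 = 3, and hence tw(G) ≤ 3.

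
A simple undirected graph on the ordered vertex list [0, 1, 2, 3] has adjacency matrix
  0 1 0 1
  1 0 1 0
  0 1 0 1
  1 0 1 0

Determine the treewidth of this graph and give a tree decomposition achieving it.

Each bag holds 3 vertices, so the decomposition has width 2, which upper-bounds the treewidth. For the lower bound, G contains the cycle 2–1–0–3–2, so G is not a forest; only forests have treewidth ≤ 1, hence tw(G) ≥ 2. Therefore the treewidth is 2.

Treewidth 2.
One optimal decomposition is:
Bags: B1 = {0, 1, 2}  B2 = {0, 2, 3}
Tree: B1–B2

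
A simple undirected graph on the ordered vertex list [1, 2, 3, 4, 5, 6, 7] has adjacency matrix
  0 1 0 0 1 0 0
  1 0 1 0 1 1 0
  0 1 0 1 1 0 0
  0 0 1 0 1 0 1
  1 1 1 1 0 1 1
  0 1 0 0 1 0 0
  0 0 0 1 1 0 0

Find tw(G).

A width-2 tree decomposition is:
Bags: B1 = {2, 3, 5}  B2 = {3, 4, 5}  B3 = {1, 2, 5}  B4 = {2, 5, 6}  B5 = {4, 5, 7}
Tree: B1–B2, B1–B3, B3–B4, B2–B5
The largest bag has 3 vertices, giving width 2; this decomposition certifies tw(G) ≤ 2. On the other hand G contains the 3-clique {1, 2, 5}. A clique must lie in a single bag of any decomposition, so no decomposition can have width below 2. Therefore the treewidth is 2.

2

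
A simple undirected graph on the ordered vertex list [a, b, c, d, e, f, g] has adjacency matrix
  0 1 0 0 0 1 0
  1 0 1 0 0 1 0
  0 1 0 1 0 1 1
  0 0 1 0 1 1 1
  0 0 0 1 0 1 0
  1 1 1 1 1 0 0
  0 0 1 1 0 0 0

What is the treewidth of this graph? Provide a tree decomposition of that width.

Treewidth 2.
One optimal decomposition is:
Bags: B1 = {b, c, f}  B2 = {c, d, f}  B3 = {d, e, f}  B4 = {c, d, g}  B5 = {a, b, f}
Tree: B1–B2, B2–B3, B2–B4, B1–B5

Each bag holds 3 vertices, so the decomposition has width 2, which upper-bounds the treewidth. On the other hand G contains the 3-clique {c, d, g}. A clique must lie in a single bag of any decomposition, so no decomposition can have width below 2. The upper and lower bounds meet at 2, so that is the treewidth.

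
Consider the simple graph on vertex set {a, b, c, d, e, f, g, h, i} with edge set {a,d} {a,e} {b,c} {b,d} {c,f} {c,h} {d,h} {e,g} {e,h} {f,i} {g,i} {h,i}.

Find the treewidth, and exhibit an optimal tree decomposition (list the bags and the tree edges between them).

Every bag has size at most 4, so the width is 4 − 1 = 3 and tw(G) ≤ 3. For the lower bound: the 4 vertex sets {a,e,g}, {d}, {h}, {b,c,f,i} are disjoint, each induces a connected subgraph, and every pair is joined by at least one edge of G. Contracting each set to a single vertex therefore yields K_{4} as a minor, and since treewidth is minor-monotone, tw(G) ≥ tw(K_{4}) = 3. The upper and lower bounds meet at 3, so that is the treewidth.

Treewidth 3.
One such decomposition:
Bags: B1 = {a, d, e, g}  B2 = {d, e, g, h}  B3 = {d, g, h, i}  B4 = {b, d, h, i}  B5 = {b, c, h, i}  B6 = {b, c, f, i}
Tree: B1–B2, B2–B3, B3–B4, B4–B5, B5–B6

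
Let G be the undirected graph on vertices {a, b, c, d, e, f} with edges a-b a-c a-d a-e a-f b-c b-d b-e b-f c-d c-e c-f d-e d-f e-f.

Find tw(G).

5

A width-5 tree decomposition is:
Bags: B1 = {a, b, c, d, e, f}
Tree: (single bag)
With just one bag of size 6, the width is 6 − 1 = 5, so tw(G) ≤ 5. On the other hand G contains the 6-clique {a, b, c, d, e, f}. A clique must lie in a single bag of any decomposition, so no decomposition can have width below 5. Therefore the treewidth is 5.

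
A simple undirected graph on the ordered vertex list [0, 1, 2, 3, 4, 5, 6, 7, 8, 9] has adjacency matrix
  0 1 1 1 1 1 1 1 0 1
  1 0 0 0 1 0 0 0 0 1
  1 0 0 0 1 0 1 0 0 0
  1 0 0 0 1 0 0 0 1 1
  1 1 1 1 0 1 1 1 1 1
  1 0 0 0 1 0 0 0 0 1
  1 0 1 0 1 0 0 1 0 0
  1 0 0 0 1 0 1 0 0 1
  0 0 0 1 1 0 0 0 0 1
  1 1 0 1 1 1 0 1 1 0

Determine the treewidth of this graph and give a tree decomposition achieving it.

Treewidth 3.
One such decomposition:
Bags: B1 = {0, 1, 4, 9}  B2 = {0, 4, 7, 9}  B3 = {0, 4, 6, 7}  B4 = {0, 4, 5, 9}  B5 = {0, 3, 4, 9}  B6 = {0, 2, 4, 6}  B7 = {3, 4, 8, 9}
Tree: B1–B2, B2–B3, B1–B4, B1–B5, B3–B6, B5–B7

Every bag has size at most 4, so the width is 4 − 1 = 3 and tw(G) ≤ 3. On the other hand G contains the 4-clique {0, 1, 4, 9}. A clique must lie in a single bag of any decomposition, so no decomposition can have width below 3. Combining the bounds, tw(G) = 3.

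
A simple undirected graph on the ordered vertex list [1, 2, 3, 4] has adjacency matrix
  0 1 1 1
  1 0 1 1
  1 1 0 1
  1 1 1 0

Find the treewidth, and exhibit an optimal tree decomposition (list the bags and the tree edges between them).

A single bag containing all 4 vertices is trivially a valid decomposition of width 3. On the other hand G contains the 4-clique {1, 2, 3, 4}. A clique must lie in a single bag of any decomposition, so no decomposition can have width below 3. Hence tw(G) = 3 exactly.

Treewidth 3.
One such decomposition:
Bags: B1 = {1, 2, 3, 4}
Tree: (single bag)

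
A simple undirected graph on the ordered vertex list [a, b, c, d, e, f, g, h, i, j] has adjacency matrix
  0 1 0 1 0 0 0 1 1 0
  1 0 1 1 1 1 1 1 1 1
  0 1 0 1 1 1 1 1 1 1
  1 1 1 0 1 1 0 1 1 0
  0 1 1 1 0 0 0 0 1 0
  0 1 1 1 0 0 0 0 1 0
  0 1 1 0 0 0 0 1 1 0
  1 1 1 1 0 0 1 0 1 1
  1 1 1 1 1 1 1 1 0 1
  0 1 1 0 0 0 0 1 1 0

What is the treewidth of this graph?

A width-4 tree decomposition is:
Bags: B1 = {b, c, g, h, i}  B2 = {b, c, d, h, i}  B3 = {a, b, d, h, i}  B4 = {b, c, h, i, j}  B5 = {b, c, d, f, i}  B6 = {b, c, d, e, i}
Tree: B1–B2, B2–B3, B1–B4, B2–B5, B2–B6
The largest bag has 5 vertices, giving width 4; this decomposition certifies tw(G) ≤ 4. For the lower bound, the 5 vertices {b, c, d, e, i} are pairwise adjacent, and any tree decomposition puts a clique entirely inside one bag — forcing width ≥ 4. Combining the bounds, tw(G) = 4.

4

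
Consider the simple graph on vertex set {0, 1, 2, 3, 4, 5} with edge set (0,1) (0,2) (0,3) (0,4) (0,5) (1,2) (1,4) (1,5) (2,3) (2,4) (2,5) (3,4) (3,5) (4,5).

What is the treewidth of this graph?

4

A width-4 tree decomposition is:
Bags: B1 = {0, 2, 3, 4, 5}  B2 = {0, 1, 2, 4, 5}
Tree: B1–B2
The largest bag has 5 vertices, giving width 4; this decomposition certifies tw(G) ≤ 4. On the other hand G contains the 5-clique {0, 1, 2, 4, 5}. A clique must lie in a single bag of any decomposition, so no decomposition can have width below 4. Combining the bounds, tw(G) = 4.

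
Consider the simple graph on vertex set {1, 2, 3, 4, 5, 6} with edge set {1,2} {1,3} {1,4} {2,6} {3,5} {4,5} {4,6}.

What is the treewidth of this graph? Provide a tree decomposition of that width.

Treewidth 2.
One such decomposition:
Bags: B1 = {2, 4, 6}  B2 = {1, 2, 4}  B3 = {1, 4, 5}  B4 = {1, 3, 5}
Tree: B1–B2, B2–B3, B3–B4

Every bag has size at most 3, so the width is 3 − 1 = 2 and tw(G) ≤ 2. The edges 6–2–1–4–6 form a cycle, so G is not a tree and its treewidth is at least 2. Combining the bounds, tw(G) = 2.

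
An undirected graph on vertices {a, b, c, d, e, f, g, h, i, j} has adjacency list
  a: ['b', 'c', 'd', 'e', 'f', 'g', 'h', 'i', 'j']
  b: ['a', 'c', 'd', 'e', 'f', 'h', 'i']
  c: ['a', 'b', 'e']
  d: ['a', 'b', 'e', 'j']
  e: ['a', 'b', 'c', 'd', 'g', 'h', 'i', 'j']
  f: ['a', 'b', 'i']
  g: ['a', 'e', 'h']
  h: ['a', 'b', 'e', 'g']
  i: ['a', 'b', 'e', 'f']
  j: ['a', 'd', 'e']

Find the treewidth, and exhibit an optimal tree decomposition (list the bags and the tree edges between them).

Treewidth 3.
One such decomposition:
Bags: B1 = {a, b, d, e}  B2 = {a, b, e, i}  B3 = {a, d, e, j}  B4 = {a, b, c, e}  B5 = {a, b, e, h}  B6 = {a, e, g, h}  B7 = {a, b, f, i}
Tree: B1–B2, B1–B3, B2–B4, B4–B5, B5–B6, B2–B7

The largest bag has 4 vertices, giving width 3; this decomposition certifies tw(G) ≤ 3. For the lower bound, the 4 vertices {a, e, g, h} are pairwise adjacent, and any tree decomposition puts a clique entirely inside one bag — forcing width ≥ 3. Combining the bounds, tw(G) = 3.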